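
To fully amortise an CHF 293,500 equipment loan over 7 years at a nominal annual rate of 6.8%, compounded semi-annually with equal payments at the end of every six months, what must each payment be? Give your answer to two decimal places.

Periodic rate i = 0.068/2 = 0.034; n = 7 × 2 = 14 periods.
PMT = 293500 / ( [1 − (1+0.034)^(−14)] / 0.034 ) = 293500 / 10.994143 = 26,696.0318

CHF 26,696.03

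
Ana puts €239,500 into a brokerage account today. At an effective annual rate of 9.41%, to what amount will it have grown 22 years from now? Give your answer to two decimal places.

€1,732,047.96

FV = 239,500 × (1 + 0.0941)^22 = 1,732,047.9645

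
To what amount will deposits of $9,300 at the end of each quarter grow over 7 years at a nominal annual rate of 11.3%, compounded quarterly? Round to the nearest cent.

$388,968.69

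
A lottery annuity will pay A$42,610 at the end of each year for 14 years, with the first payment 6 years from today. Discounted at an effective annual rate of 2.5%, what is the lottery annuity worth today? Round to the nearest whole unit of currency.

A$440,292

PV at t=5 (ordinary 14-year annuity): 42610 × a(14|0.025) = 42610 × 11.690912 = 498,149.7675
PV₀ = 498,149.7675 / (1+0.025)^5 = 498,149.7675 / 1.131408 = 440,291.8079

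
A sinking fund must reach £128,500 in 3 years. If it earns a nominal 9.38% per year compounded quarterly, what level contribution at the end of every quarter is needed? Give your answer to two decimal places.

With 4 periods per year: i = 0.02345, n = 12.
PMT = 128500 / ( [(1+0.02345)^12 − 1] / 0.02345 ) = 128500 / 13.675308 = 9,396.4978

£9,396.50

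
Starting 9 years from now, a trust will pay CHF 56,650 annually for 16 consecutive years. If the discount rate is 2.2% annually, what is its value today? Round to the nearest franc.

CHF 636,155

PV at t=8 (ordinary 16-year annuity): 56650 × a(16|0.022) = 56650 × 13.365043 = 757,129.6736
PV₀ = 757,129.6736 / (1+0.022)^8 = 757,129.6736 / 1.190165 = 636,155.2287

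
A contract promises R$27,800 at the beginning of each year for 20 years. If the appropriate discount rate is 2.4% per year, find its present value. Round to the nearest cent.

PV = PMT · [1 − (1+i)^(−n)] / i × (1+i) = 27800 · 16.115135 = 448,000.7478
(annuity-due: payments at period start, so ×(1+i).)

R$448,000.75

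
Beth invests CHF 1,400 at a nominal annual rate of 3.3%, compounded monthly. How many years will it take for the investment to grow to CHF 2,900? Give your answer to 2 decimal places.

22.10 years

Periodic rate i = 0.033/12 = 0.00275.
(1+i)^n = 2900/1400 = 2.07143, so n = ln 2.07143 / ln 1.00275 = 265.1780 months
= 265.1780/12 years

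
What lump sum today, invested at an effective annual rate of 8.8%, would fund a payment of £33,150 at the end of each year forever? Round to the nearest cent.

PV = PMT / i = 33150 / 0.088 = 376,704.5455

£376,704.55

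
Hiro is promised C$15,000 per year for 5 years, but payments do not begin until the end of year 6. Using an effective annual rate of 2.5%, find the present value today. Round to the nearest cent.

C$61,593.53

Value one period before first payment (t=5): 15000 × [1 − (1+0.025)^(−5)] / 0.025 = 15000 × 4.645828 = 69,687.4274
PV₀ = 69,687.4274 / (1+0.025)^5 = 69,687.4274 / 1.131408 = 61,593.5315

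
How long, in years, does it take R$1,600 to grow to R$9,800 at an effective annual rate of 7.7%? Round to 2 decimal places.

n = ln(9800/1600) / ln(1+0.077) = ln(6.12500) / 0.074179 = 24.4324 years

24.43 years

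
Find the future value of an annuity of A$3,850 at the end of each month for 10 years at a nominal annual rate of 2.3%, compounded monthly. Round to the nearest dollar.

A$518,892

i = 0.023/12 = 0.00191667 per month; n = 10·12 = 120.
FV = 3850 × [(1+0.00191667)^120 − 1] / 0.00191667 = 3850 × 134.777206 = 518,892.2427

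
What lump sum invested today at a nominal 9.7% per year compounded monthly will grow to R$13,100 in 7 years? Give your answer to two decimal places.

R$6,661.48

i = 0.097/12 = 0.00808333 per month; n = 7·12 = 84.
PV = FV·(1+i)^(−n) = 13,100 × 0.508510 = 6,661.4809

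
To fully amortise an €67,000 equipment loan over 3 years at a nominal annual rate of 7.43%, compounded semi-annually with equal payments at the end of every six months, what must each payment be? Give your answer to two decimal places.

€12,662.71

With 2 periods per year: i = 0.03715, n = 6.
PMT = 67000 / ( [1 − (1+0.03715)^(−6)] / 0.03715 ) = 67000 / 5.291126 = 12,662.7113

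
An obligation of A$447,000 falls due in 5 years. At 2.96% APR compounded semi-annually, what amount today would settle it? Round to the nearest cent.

A$385,925.02

With 2 periods per year: i = 0.0148, n = 10.
PV = FV·(1+i)^(−n) = 447,000 × 0.863367 = 385,925.0220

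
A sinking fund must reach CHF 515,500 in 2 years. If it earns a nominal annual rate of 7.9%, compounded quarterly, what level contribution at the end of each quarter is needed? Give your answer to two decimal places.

CHF 60,113.87

Periodic rate i = 0.079/4 = 0.01975; n = 2 × 4 = 8 periods.
PMT = 515500 / ( [(1+0.01975)^8 − 1] / 0.01975 ) = 515500 / 8.575391 = 60,113.8745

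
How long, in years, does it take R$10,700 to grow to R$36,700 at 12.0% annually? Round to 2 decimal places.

(1+i)^n = 36700/10700 = 3.42991, so n = ln 3.42991 / ln 1.12 = 10.8757 years

10.88 years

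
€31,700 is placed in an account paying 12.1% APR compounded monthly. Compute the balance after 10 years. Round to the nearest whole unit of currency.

Periodic rate i = 0.121/12 = 0.0100833; n = 10 × 12 = 120 periods.
31,700 × (1+0.0100833)^120 = 31,700 × 3.333225 = 105,663.2304

€105,663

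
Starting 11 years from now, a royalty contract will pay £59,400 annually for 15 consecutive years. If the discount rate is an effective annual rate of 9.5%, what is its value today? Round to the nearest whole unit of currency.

£187,632

PV at t=10 (ordinary 15-year annuity): 59400 × a(15|0.095) = 59400 × 7.828175 = 464,993.5952
PV₀ = 464,993.5952 / (1+0.095)^10 = 464,993.5952 / 2.478228 = 187,631.5124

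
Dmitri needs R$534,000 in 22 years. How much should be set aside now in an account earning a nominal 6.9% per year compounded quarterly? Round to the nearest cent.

R$118,550.61

i = 0.069/4 = 0.01725 per quarter; n = 22·4 = 88.
Discount factor = (1+0.01725)^(−88) = 0.222005; PV = 534,000 × 0.222005 = 118,550.6083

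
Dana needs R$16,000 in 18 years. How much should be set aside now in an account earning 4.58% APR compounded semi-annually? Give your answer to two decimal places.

i = 0.0458/2 = 0.0229 per half-year; n = 18·2 = 36.
PV = FV·(1+i)^(−n) = 16,000 × 0.442594 = 7,081.5048

R$7,081.50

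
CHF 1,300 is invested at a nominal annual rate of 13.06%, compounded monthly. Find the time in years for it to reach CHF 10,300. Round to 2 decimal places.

15.93 years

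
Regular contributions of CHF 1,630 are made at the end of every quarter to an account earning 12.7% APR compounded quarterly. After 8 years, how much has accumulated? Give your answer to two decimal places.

Periodic rate i = 0.127/4 = 0.03175; n = 8 × 4 = 32 periods.
FV = 1630 × [(1+0.03175)^32 − 1] / 0.03175 = 1630 × 54.136620 = 88,242.6908

CHF 88,242.69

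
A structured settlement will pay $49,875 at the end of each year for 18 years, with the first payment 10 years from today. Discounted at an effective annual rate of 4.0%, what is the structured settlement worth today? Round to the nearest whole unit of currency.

Value one period before first payment (t=9): 49875 × [1 − (1+0.04)^(−18)] / 0.04 = 49875 × 12.659297 = 631,382.4366
Discount back 9 years: 631,382.4366 × (1+0.04)^(−9) = 631,382.4366 × 0.702587 = 443,600.9250

$443,601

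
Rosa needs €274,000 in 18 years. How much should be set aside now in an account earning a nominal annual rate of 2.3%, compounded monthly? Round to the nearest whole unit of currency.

€181,186

With 12 periods per year: i = 0.00191667, n = 216.
Discount factor = (1+0.00191667)^(−216) = 0.661263; PV = 274,000 × 0.661263 = 181,186.0403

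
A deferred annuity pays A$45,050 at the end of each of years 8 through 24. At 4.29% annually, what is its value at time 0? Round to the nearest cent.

A$399,408.78

Value one period before first payment (t=7): 45050 × [1 − (1+0.0429)^(−17)] / 0.0429 = 45050 × 11.896562 = 535,940.1299
Discount back 7 years: 535,940.1299 × (1+0.0429)^(−7) = 535,940.1299 × 0.745249 = 399,408.7776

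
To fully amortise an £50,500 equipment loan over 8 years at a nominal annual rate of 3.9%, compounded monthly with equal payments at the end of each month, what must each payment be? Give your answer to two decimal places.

i = 0.039/12 = 0.00325 per month; n = 8·12 = 96.
PMT = 50500 / ( [1 − (1+0.00325)^(−96)] / 0.00325 ) = 50500 / 82.353251 = 613.2120

£613.21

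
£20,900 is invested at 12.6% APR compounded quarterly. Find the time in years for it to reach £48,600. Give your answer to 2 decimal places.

Periodic rate i = 0.126/4 = 0.0315.
(1+i)^n = 48600/20900 = 2.32536, so n = ln 2.32536 / ln 1.0315 = 27.2094 quarters
= 27.2094/4 years

6.80 years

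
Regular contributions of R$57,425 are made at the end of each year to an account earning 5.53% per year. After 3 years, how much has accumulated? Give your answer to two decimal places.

R$181,977.42

FV = PMT · [(1+i)^n − 1] / i = 57425 · 3.168958 = 181,977.4183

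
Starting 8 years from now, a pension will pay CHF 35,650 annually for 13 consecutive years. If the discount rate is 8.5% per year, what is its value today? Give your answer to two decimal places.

CHF 154,892.94

PV at t=7 (ordinary 13-year annuity): 35650 × a(13|0.085) = 35650 × 7.690955 = 274,182.5423
Discount back 7 years: 274,182.5423 × (1+0.085)^(−7) = 274,182.5423 × 0.564926 = 154,892.9431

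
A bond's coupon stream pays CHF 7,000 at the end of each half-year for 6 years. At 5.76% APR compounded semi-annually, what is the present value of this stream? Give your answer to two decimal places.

With 2 periods per year: i = 0.0288, n = 12.
PV = 7000 × [1 − (1+0.0288)^(−12)] / 0.0288 = 7000 × 10.025686 = 70,179.8024

CHF 70,179.80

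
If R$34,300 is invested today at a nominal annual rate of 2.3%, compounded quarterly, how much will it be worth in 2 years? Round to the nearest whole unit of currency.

i = 0.023/4 = 0.00575 per quarter; n = 2·4 = 8.
FV = PV·(1+i)^n = 34,300 × 1.046936 = 35,909.9210

R$35,910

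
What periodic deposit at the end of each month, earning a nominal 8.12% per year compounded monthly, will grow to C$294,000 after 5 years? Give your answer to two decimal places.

C$3,988.76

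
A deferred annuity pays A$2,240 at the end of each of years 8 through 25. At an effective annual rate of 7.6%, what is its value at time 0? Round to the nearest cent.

Value one period before first payment (t=7): 2240 × [1 − (1+0.076)^(−18)] / 0.076 = 2240 × 9.637709 = 21,588.4692
Discount back 7 years: 21,588.4692 × (1+0.076)^(−7) = 21,588.4692 × 0.598845 = 12,928.1371

A$12,928.14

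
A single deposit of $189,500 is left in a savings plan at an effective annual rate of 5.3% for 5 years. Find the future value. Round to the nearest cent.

FV = 189,500 × (1 + 0.053)^5 = 245,330.2324

$245,330.23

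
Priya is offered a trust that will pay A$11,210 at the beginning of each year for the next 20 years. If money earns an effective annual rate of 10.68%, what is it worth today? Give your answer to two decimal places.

A$100,906.71

PV = 11210 × [1 − (1+0.1068)^(−20)] / 0.1068 × (1+i) = 11210 × 9.001491 = 100,906.7140
(annuity-due: payments at period start, so ×(1+i).)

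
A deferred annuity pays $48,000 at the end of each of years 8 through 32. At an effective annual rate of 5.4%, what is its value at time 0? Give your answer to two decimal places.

PV at t=7 (ordinary 25-year annuity): 48000 × a(25|0.054) = 48000 × 13.545833 = 650,199.9984
Discount back 7 years: 650,199.9984 × (1+0.054)^(−7) = 650,199.9984 × 0.692015 = 449,948.3753

$449,948.38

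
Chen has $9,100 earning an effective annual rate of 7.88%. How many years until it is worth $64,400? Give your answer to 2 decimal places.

25.80 years

n = ln(64400/9100) / ln(1+0.0788) = ln(7.07692) / 0.075849 = 25.7990 years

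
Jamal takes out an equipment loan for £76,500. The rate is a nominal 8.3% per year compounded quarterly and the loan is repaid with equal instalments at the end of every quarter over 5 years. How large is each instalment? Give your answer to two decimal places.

£4,712.42

Periodic rate i = 0.083/4 = 0.02075; n = 5 × 4 = 20 periods.
Annuity-PV factor = 16.233702; PMT = 76500 / 16.233702 = 4,712.4188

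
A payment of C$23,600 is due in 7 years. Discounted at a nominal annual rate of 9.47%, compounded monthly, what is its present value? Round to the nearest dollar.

i = 0.0947/12 = 0.00789167 per month; n = 7·12 = 84.
PV = 23,600 / (1 + 0.00789167)^84 = 23,600 / 1.935369 = 12,194.0573

C$12,194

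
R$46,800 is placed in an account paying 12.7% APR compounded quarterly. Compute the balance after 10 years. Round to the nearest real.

R$163,390

i = 0.127/4 = 0.03175 per quarter; n = 10·4 = 40.
FV = 46,800 × (1 + 0.03175)^40 = 163,389.8052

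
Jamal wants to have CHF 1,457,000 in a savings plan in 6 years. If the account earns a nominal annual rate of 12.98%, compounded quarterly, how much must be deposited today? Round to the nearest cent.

CHF 677,022.13

With 4 periods per year: i = 0.03245, n = 24.
Discount factor = (1+0.03245)^(−24) = 0.464669; PV = 1,457,000 × 0.464669 = 677,022.1305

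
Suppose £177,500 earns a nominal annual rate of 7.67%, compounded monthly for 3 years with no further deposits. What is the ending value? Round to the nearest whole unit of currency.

With 12 periods per year: i = 0.00639167, n = 36.
FV = PV·(1+i)^n = 177,500 × 1.257805 = 223,260.3024

£223,260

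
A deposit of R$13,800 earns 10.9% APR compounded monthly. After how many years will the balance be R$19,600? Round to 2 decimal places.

Periodic rate i = 0.109/12 = 0.00908333.
n = ln(19600/13800) / ln(1+0.00908333) = ln(1.42029) / 0.009042 = 38.8021 months
= 38.8021/12 years

3.23 years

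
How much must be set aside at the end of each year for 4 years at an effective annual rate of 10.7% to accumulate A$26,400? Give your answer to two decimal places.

FV-annuity factor = 4.689021; PMT = 26400 / 4.689021 = 5,630.1731

A$5,630.17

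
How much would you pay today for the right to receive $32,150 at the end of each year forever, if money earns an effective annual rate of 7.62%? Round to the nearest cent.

PV = C/r = 32150/0.0762 = 421,916.0105

$421,916.01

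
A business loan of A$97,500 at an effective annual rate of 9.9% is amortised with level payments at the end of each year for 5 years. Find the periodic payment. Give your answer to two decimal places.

Annuity-PV factor = 3.800491; PMT = 97500 / 3.800491 = 25,654.5809

A$25,654.58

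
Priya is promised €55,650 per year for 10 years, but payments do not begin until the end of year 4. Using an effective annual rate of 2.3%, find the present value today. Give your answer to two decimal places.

PV at t=3 (ordinary 10-year annuity): 55650 × a(10|0.023) = 55650 × 8.843210 = 492,124.6497
PV₀ = 492,124.6497 / (1+0.023)^3 = 492,124.6497 / 1.070599 = 459,672.1769

€459,672.18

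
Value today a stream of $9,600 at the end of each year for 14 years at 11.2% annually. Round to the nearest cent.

$66,323.91

PV = 9600 × [1 − (1+0.112)^(−14)] / 0.112 = 9600 × 6.908741 = 66,323.9116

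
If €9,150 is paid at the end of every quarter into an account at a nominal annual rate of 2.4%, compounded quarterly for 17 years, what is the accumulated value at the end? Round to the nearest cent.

With 4 periods per year: i = 0.006, n = 68.
Accumulation factor s(68|0.006) = 83.662491; FV = 9150 × 83.662491 = 765,511.7956

€765,511.80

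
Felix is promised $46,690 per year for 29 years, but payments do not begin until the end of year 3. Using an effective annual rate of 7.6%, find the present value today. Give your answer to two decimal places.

Value one period before first payment (t=2): 46690 × [1 − (1+0.076)^(−29)] / 0.076 = 46690 × 11.585250 = 540,915.3372
PV₀ = 540,915.3372 / (1+0.076)^2 = 540,915.3372 / 1.157776 = 467,202.0643

$467,202.06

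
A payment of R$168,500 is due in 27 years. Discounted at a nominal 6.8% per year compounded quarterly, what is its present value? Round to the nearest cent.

R$27,285.82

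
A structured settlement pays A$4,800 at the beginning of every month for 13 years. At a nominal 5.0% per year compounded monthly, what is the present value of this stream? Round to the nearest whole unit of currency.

A$552,081

i = 0.05/12 = 0.00416667 per month; n = 13·12 = 156.
PV = 4800 × [1 − (1+0.00416667)^(−156)] / 0.00416667 × (1+i) = 4800 × 115.016953 = 552,081.3744
(Beginning-of-period payments → annuity-due factor ×(1+i).)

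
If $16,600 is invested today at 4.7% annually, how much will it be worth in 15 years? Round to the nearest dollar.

$33,060

FV = 16,600 × (1 + 0.047)^15 = 33,060.4159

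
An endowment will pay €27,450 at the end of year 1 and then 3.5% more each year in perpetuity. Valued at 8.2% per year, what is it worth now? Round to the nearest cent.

€584,042.55

PV = D₁/(r − g) = 27450/(0.082 − 0.035) = 584,042.5532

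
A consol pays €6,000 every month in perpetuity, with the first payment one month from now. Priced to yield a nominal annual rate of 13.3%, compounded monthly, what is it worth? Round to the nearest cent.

Periodic rate i = 0.133/12 = 0.0110833.
PV = C/r = 6000/0.0110833 = 541,353.3835

€541,353.38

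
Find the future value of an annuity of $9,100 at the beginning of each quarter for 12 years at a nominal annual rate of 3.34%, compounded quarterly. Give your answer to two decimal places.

With 4 periods per year: i = 0.00835, n = 48.
FV = 9100 × [(1+0.00835)^48 − 1] / 0.00835 × (1+i) = 9100 × 59.237386 = 539,060.2106
(Beginning-of-period payments → annuity-due factor ×(1+i).)

$539,060.21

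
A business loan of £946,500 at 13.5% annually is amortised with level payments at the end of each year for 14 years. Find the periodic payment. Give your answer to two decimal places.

PMT = 946500 / ( [1 − (1+0.135)^(−14)] / 0.135 ) = 946500 / 6.149281 = 153,920.4261

£153,920.43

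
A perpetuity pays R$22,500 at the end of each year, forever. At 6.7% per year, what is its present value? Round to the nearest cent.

PV = C/r = 22500/0.067 = 335,820.8955

R$335,820.90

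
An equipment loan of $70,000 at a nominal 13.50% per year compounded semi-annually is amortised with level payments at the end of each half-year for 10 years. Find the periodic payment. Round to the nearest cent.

Periodic rate i = 0.135/2 = 0.0675; n = 10 × 2 = 20 periods.
Annuity-PV factor = 10.803021; PMT = 70000 / 10.803021 = 6,479.6687

$6,479.67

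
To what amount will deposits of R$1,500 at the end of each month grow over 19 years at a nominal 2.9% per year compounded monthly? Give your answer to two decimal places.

With 12 periods per year: i = 0.00241667, n = 228.
FV = 1500 × [(1+0.00241667)^228 − 1] / 0.00241667 = 1500 × 303.655547 = 455,483.3206

R$455,483.32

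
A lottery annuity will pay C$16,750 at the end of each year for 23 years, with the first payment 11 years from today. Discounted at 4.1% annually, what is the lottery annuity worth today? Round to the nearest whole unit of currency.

C$164,871

Value one period before first payment (t=10): 16750 × [1 − (1+0.041)^(−23)] / 0.041 = 16750 × 14.710823 = 246,406.2892
PV₀ = 246,406.2892 / (1+0.041)^10 = 246,406.2892 / 1.494539 = 164,871.0840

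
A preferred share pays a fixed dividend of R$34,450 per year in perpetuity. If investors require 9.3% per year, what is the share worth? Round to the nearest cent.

R$370,430.11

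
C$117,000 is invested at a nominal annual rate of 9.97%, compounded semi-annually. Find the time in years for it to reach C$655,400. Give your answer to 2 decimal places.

17.71 years

Periodic rate i = 0.0997/2 = 0.04985.
(1+i)^n = 655400/117000 = 5.60171, so n = ln 5.60171 / ln 1.04985 = 35.4197 half-years
= 35.4197/2 years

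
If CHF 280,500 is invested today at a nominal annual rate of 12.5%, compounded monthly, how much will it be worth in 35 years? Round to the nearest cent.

CHF 21,784,288.54

Periodic rate i = 0.125/12 = 0.0104167; n = 35 × 12 = 420 periods.
FV = 280,500 × (1 + 0.0104167)^420 = 21,784,288.5427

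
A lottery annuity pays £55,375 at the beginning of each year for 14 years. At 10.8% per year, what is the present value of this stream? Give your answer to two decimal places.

£432,938.73

PV = 55375 × [1 − (1+0.108)^(−14)] / 0.108 × (1+i) = 55375 × 7.818307 = 432,938.7271
(annuity-due: payments at period start, so ×(1+i).)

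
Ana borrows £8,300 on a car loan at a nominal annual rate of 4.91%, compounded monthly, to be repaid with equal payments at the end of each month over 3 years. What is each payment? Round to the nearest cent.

i = 0.0491/12 = 0.00409167 per month; n = 3·12 = 36.
Annuity-PV factor = 33.410728; PMT = 8300 / 33.410728 = 248.4232

£248.42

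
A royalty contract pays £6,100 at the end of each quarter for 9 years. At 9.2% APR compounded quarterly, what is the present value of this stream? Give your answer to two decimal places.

Periodic rate i = 0.092/4 = 0.023; n = 9 × 4 = 36 periods.
PV = 6100 × [1 − (1+0.023)^(−36)] / 0.023 = 6100 × 24.302644 = 148,246.1267

£148,246.13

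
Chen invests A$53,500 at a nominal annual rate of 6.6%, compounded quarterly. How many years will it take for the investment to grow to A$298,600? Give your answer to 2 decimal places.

Periodic rate i = 0.066/4 = 0.0165.
n = ln(298600/53500) / ln(1+0.0165) = ln(5.58131) / 0.016365 = 105.0648 quarters
= 105.0648/4 years

26.27 years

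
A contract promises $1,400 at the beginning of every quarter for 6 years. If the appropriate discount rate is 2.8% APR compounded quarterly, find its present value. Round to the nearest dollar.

Periodic rate i = 0.028/4 = 0.007; n = 6 × 4 = 24 periods.
PV = PMT · [1 − (1+i)^(−n)] / i × (1+i) = 1400 · 22.175760 = 31,046.0638
(annuity-due: payments at period start, so ×(1+i).)

$31,046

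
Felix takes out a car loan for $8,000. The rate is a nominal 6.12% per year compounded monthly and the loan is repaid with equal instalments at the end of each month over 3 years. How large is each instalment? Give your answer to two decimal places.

Periodic rate i = 0.0612/12 = 0.0051; n = 3 × 12 = 36 periods.
Annuity-PV factor = 32.812340; PMT = 8000 / 32.812340 = 243.8107

$243.81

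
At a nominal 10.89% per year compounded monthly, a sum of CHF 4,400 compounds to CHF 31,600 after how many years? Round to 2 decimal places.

18.19 years

Periodic rate i = 0.1089/12 = 0.009075.
n = ln(31600/4400) / ln(1+0.009075) = ln(7.18182) / 0.009034 = 218.2353 months
= 218.2353/12 years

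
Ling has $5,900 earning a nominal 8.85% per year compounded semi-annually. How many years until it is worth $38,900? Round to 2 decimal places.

21.78 years

Periodic rate i = 0.0885/2 = 0.04425.
(1+i)^n = 38900/5900 = 6.59322, so n = ln 6.59322 / ln 1.04425 = 43.5586 half-years
= 43.5586/2 years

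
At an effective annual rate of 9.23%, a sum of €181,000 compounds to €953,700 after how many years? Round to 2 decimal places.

18.82 years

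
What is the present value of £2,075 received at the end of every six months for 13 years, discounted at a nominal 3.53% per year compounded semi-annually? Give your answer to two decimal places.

£42,968.00

Periodic rate i = 0.0353/2 = 0.01765; n = 13 × 2 = 26 periods.
PV = PMT · [1 − (1+i)^(−n)] / i = 2075 · 20.707469 = 42,967.9986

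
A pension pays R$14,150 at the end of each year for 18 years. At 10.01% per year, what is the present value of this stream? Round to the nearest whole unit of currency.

PV = 14150 × [1 − (1+0.1001)^(−18)] / 0.1001 = 14150 × 8.196157 = 115,975.6152

R$115,976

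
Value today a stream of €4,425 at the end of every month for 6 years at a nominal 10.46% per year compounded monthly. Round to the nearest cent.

i = 0.1046/12 = 0.00871667 per month; n = 6·12 = 72.
PV = PMT · [1 − (1+i)^(−n)] / i = 4425 · 53.308750 = 235,891.2191

€235,891.22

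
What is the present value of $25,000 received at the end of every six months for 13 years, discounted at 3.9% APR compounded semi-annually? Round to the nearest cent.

Periodic rate i = 0.039/2 = 0.0195; n = 13 × 2 = 26 periods.
PV = 25000 × [1 − (1+0.0195)^(−26)] / 0.0195 = 25000 × 20.243789 = 506,094.7126

$506,094.71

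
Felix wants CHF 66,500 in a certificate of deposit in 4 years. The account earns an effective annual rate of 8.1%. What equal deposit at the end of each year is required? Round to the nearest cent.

CHF 14,735.94

PMT = 66500 / ( [(1+0.081)^4 − 1] / 0.081 ) = 66500 / 4.512775 = 14,735.9426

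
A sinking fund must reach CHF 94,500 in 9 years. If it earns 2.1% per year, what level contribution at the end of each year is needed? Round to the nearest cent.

FV-annuity factor = 9.794236; PMT = 94500 / 9.794236 = 9,648.5323

CHF 9,648.53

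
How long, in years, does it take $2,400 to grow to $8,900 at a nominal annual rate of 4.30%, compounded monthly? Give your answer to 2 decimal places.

Periodic rate i = 0.043/12 = 0.00358333.
(1+i)^n = 8900/2400 = 3.70833, so n = ln 3.70833 / ln 1.00358 = 366.3989 months
= 366.3989/12 years

30.53 years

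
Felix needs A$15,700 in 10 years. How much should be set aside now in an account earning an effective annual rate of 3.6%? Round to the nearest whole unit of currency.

PV = 15,700 / (1 + 0.036)^10 = 15,700 / 1.424287 = 11,023.0581

A$11,023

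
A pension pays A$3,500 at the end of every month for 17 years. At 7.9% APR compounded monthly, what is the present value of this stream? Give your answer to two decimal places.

With 12 periods per year: i = 0.00658333, n = 204.
Annuity factor a(204|0.00658333) = 112.068930; PV = 3500 × 112.068930 = 392,241.2554

A$392,241.26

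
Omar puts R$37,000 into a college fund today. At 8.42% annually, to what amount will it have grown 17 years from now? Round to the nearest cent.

R$146,238.45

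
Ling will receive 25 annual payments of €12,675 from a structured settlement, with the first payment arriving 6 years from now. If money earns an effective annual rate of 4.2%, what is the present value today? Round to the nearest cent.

€157,839.60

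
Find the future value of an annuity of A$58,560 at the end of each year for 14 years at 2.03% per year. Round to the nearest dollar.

A$937,313

FV = 58560 × [(1+0.0203)^14 − 1] / 0.0203 = 58560 × 16.006025 = 937,312.8313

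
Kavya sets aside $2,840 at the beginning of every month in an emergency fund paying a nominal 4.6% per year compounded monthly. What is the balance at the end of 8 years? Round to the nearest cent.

$330,077.57

With 12 periods per year: i = 0.00383333, n = 96.
FV = PMT · [(1+i)^n − 1] / i × (1+i) = 2840 · 116.224495 = 330,077.5657
Payments are at the start of each period, so multiply by (1+i).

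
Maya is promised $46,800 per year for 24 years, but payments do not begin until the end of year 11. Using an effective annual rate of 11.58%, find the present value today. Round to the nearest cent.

$125,364.77

PV at t=10 (ordinary 24-year annuity): 46800 × a(24|0.1158) = 46800 × 8.012965 = 375,006.7433
PV₀ = 375,006.7433 / (1+0.1158)^10 = 375,006.7433 / 2.991325 = 125,364.7695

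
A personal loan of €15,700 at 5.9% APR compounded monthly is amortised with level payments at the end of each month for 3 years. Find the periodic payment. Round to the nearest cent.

i = 0.059/12 = 0.00491667 per month; n = 3·12 = 36.
PMT = 15700 / ( [1 − (1+0.00491667)^(−36)] / 0.00491667 ) = 15700 / 32.920025 = 476.9134

€476.91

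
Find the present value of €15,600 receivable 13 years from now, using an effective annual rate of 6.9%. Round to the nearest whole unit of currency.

€6,553

PV = FV·(1+i)^(−n) = 15,600 × 0.420039 = 6,552.6117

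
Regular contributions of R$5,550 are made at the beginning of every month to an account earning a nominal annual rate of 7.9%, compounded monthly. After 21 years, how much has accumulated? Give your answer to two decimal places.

R$3,585,763.86

With 12 periods per year: i = 0.00658333, n = 252.
FV = 5550 × [(1+0.00658333)^252 − 1] / 0.00658333 × (1+i) = 5550 × 646.083578 = 3,585,763.8602
(Beginning-of-period payments → annuity-due factor ×(1+i).)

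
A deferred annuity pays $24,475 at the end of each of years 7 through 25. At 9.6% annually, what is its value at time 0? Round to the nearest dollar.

$121,317

PV at t=6 (ordinary 19-year annuity): 24475 × a(19|0.096) = 24475 × 8.591392 = 210,274.3180
Discount back 6 years: 210,274.3180 × (1+0.096)^(−6) = 210,274.3180 × 0.576948 = 121,317.3480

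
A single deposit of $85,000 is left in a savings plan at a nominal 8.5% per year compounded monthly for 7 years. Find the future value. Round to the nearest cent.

$153,784.74

Periodic rate i = 0.085/12 = 0.00708333; n = 7 × 12 = 84 periods.
FV = PV·(1+i)^n = 85,000 × 1.809232 = 153,784.7448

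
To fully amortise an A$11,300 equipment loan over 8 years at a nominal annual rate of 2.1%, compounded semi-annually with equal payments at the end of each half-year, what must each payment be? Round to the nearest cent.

With 2 periods per year: i = 0.0105, n = 16.
PMT = 11300 / ( [1 − (1+0.0105)^(−16)] / 0.0105 ) = 11300 / 14.657659 = 770.9280

A$770.93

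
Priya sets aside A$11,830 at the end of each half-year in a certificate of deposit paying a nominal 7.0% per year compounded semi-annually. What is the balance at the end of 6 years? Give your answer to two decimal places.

A$172,741.21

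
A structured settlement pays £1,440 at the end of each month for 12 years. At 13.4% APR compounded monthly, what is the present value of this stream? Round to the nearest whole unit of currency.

£102,896

With 12 periods per year: i = 0.0111667, n = 144.
PV = 1440 × [1 − (1+0.0111667)^(−144)] / 0.0111667 = 1440 × 71.455462 = 102,895.8652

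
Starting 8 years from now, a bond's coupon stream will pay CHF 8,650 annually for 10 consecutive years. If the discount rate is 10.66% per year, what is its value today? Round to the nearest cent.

CHF 25,430.64

PV at t=7 (ordinary 10-year annuity): 8650 × a(10|0.1066) = 8650 × 5.974145 = 51,676.3579
Discount back 7 years: 51,676.3579 × (1+0.1066)^(−7) = 51,676.3579 × 0.492114 = 25,430.6369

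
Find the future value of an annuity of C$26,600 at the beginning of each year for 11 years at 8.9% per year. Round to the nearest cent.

FV = 26600 × [(1+0.089)^11 − 1] / 0.089 × (1+i) = 26600 × 19.020848 = 505,954.5455
(annuity-due: payments at period start, so ×(1+i).)

C$505,954.55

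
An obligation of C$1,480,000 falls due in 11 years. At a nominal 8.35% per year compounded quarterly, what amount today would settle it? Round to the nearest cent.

With 4 periods per year: i = 0.020875, n = 44.
PV = FV·(1+i)^(−n) = 1,480,000 × 0.402909 = 596,305.3381

C$596,305.34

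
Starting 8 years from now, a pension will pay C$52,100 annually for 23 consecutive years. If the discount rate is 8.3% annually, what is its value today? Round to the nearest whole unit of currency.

PV at t=7 (ordinary 23-year annuity): 52100 × a(23|0.083) = 52100 × 10.123030 = 527,409.8744
Discount back 7 years: 527,409.8744 × (1+0.083)^(−7) = 527,409.8744 × 0.572270 = 301,820.7266

C$301,821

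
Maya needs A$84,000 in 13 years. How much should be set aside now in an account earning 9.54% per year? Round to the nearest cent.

A$25,694.12

Discount factor = (1+0.0954)^(−13) = 0.305882; PV = 84,000 × 0.305882 = 25,694.1178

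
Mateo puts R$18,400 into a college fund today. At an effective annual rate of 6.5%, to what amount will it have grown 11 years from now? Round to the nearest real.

FV = 18,400 × (1 + 0.065)^11 = 36,784.3858

R$36,784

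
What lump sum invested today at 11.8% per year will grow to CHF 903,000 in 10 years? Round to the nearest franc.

CHF 295,985

Discount factor = (1+0.118)^(−10) = 0.327780; PV = 903,000 × 0.327780 = 295,985.0085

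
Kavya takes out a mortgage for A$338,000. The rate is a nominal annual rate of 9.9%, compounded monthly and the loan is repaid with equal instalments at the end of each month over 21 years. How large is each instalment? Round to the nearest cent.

A$3,190.96

Periodic rate i = 0.099/12 = 0.00825; n = 21 × 12 = 252 periods.
Annuity-PV factor = 105.924077; PMT = 338000 / 105.924077 = 3,190.9648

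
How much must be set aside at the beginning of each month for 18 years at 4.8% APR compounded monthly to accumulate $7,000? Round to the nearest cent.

Periodic rate i = 0.048/12 = 0.004; n = 18 × 12 = 216 periods.
FV-annuity factor × (1+i) = 343.505242; PMT = 7000 / 343.505242 = 20.3781

$20.38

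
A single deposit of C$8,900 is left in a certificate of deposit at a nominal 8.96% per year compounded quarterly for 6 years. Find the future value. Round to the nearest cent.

C$15,145.73

i = 0.0896/4 = 0.0224 per quarter; n = 6·4 = 24.
FV = 8,900 × (1 + 0.0224)^24 = 15,145.7292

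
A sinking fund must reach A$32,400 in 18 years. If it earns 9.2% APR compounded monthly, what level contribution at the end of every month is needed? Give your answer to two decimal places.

A$59.07

Periodic rate i = 0.092/12 = 0.00766667; n = 18 × 12 = 216 periods.
FV-annuity factor = 548.522091; PMT = 32400 / 548.522091 = 59.0678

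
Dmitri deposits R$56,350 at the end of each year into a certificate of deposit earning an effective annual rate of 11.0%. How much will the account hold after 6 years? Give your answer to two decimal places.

R$445,889.64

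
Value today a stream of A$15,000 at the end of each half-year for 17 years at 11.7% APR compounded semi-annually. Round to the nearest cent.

i = 0.117/2 = 0.0585 per half-year; n = 17·2 = 34.
Annuity factor a(34|0.0585) = 14.620273; PV = 15000 × 14.620273 = 219,304.0913

A$219,304.09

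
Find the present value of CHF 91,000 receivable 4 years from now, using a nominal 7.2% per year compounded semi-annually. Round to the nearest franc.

CHF 68,575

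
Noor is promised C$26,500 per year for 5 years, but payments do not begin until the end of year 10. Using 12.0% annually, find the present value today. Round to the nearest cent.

C$34,447.84

PV at t=9 (ordinary 5-year annuity): 26500 × a(5|0.12) = 26500 × 3.604776 = 95,526.5694
Discount back 9 years: 95,526.5694 × (1+0.12)^(−9) = 95,526.5694 × 0.360610 = 34,447.8386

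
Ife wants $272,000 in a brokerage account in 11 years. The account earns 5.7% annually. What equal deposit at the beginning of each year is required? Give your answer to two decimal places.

PMT = 272000 / ( [(1+0.057)^11 − 1] / 0.057 × (1+i) ) = 272000 / 15.577395 = 17,461.1994

$17,461.20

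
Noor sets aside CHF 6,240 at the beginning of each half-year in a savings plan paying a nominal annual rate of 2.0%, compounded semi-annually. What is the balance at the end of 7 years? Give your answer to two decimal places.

CHF 94,204.63

With 2 periods per year: i = 0.01, n = 14.
FV = PMT · [(1+i)^n − 1] / i × (1+i) = 6240 · 15.096896 = 94,204.6282
(Beginning-of-period payments → annuity-due factor ×(1+i).)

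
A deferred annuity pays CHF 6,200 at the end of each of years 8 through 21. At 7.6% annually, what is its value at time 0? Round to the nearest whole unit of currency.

PV at t=7 (ordinary 14-year annuity): 6200 × a(14|0.076) = 6200 × 8.439279 = 52,323.5300
Discount back 7 years: 52,323.5300 × (1+0.076)^(−7) = 52,323.5300 × 0.598845 = 31,333.6607

CHF 31,334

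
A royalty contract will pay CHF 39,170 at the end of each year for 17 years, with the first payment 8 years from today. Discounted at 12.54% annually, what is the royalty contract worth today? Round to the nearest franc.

CHF 118,283

PV at t=7 (ordinary 17-year annuity): 39170 × a(17|0.1254) = 39170 × 6.904232 = 270,438.7789
Discount back 7 years: 270,438.7789 × (1+0.1254)^(−7) = 270,438.7789 × 0.437373 = 118,282.5260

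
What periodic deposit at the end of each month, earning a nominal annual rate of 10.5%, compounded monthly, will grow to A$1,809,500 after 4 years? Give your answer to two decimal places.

A$30,496.19

i = 0.105/12 = 0.00875 per month; n = 4·12 = 48.
FV-annuity factor = 59.335280; PMT = 1.8095e+06 / 59.335280 = 30,496.1907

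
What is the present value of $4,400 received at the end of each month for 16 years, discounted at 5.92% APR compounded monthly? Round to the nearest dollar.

$545,187

i = 0.0592/12 = 0.00493333 per month; n = 16·12 = 192.
PV = 4400 × [1 − (1+0.00493333)^(−192)] / 0.00493333 = 4400 × 123.906157 = 545,187.0915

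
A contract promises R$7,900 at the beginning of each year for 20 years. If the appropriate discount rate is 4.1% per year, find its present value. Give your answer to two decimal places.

R$110,782.30

PV = PMT · [1 − (1+i)^(−n)] / i × (1+i) = 7900 · 14.023076 = 110,782.2988
Payments are at the start of each period, so multiply by (1+i).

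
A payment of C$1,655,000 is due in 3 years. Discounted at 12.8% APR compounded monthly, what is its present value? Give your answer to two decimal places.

C$1,129,567.21

i = 0.128/12 = 0.0106667 per month; n = 3·12 = 36.
PV = 1,655,000 / (1 + 0.0106667)^36 = 1,655,000 / 1.465163 = 1,129,567.2116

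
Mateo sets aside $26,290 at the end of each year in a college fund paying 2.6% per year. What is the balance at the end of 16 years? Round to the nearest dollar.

Accumulation factor s(16|0.026) = 19.532643; FV = 26290 × 19.532643 = 513,513.1891

$513,513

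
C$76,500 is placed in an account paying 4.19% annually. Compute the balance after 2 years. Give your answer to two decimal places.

C$83,045.00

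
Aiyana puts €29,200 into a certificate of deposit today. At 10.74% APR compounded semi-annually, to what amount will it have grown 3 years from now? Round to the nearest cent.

i = 0.1074/2 = 0.0537 per half-year; n = 3·2 = 6.
FV = 29,200 × (1 + 0.0537)^6 = 39,965.4522

€39,965.45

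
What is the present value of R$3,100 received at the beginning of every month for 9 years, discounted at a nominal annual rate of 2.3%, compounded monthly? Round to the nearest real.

R$302,739

i = 0.023/12 = 0.00191667 per month; n = 9·12 = 108.
PV = 3100 × [1 − (1+0.00191667)^(−108)] / 0.00191667 × (1+i) = 3100 × 97.657736 = 302,738.9816
Payments are at the start of each period, so multiply by (1+i).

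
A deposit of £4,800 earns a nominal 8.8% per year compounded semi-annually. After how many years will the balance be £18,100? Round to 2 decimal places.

15.41 years

Periodic rate i = 0.088/2 = 0.044.
(1+i)^n = 18100/4800 = 3.77083, so n = ln 3.77083 / ln 1.044 = 30.8247 half-years
= 30.8247/2 years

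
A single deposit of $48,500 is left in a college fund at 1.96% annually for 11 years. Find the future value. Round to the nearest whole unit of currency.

$60,044

FV = PV·(1+i)^n = 48,500 × 1.238021 = 60,044.0300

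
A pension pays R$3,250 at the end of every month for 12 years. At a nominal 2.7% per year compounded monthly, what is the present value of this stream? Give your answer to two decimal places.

Periodic rate i = 0.027/12 = 0.00225; n = 12 × 12 = 144 periods.
PV = 3250 × [1 − (1+0.00225)^(−144)] / 0.00225 = 3250 × 122.882880 = 399,369.3597

R$399,369.36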